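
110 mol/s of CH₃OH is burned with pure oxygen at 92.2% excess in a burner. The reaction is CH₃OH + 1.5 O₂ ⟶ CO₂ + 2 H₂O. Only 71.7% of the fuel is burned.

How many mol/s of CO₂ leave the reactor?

78.9 mol/s

Stoichiometric O₂ = 1.5 × 110 = 165 mol/s; O₂ fed = 165 × 1.922 = 317.1 mol/s.
Fuel reacted = 0.717 × 110 → ξ = 78.87 mol/s.
Outlet (n = n₀ + ν ξ):
  CH₃OH: 110 − 1(78.87) = 31.13
  O₂: 317.1 − 1.5(78.87) = 198.8
  CO₂: 0 + 1(78.87) = 78.87
  H₂O: 0 + 2(78.87) = 157.7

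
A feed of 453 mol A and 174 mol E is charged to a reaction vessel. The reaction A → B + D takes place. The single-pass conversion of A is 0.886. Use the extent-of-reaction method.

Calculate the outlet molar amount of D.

401 mol

A reacted = 0.886 × 453 = 401.4 mol; ν_A = −1, so ξ = 401.4/1 = 401.4 mol.
Outlet amounts (n = n₀ + ν ξ):
  A: 453 − 1(401.4) = 51.64
  B: 0 + 1(401.4) = 401.4
  D: 0 + 1(401.4) = 401.4
  E: 174 (inert)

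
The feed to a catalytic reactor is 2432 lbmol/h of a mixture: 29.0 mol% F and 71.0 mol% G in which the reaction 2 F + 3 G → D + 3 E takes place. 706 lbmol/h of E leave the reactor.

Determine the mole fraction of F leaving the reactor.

For E: n = n₀ + 3ξ → 706 = 0 + 3ξ, giving ξ = 235.3 lbmol/h.
Outlet amounts (n = n₀ + ν ξ):
  F: 705.3 − 2(235.3) = 234.6
  G: 1727 − 3(235.3) = 1021
  D: 0 + 1(235.3) = 235.3
  E: 0 + 3(235.3) = 706
Total out = 2197 lbmol/h; y_F = 234.6 / 2197 = 0.1068.

0.107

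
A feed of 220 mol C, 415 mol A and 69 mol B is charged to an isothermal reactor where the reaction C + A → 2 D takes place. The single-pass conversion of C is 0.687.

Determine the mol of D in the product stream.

302 mol

C reacted = 0.687 × 220 = 151.1 mol; ν_C = −1, so ξ = 151.1/1 = 151.1 mol.
Outlet amounts (n = n₀ + ν ξ):
  C: 220 − 1(151.1) = 68.86
  A: 415 − 1(151.1) = 263.9
  D: 0 + 2(151.1) = 302.3
  B: 69 (inert)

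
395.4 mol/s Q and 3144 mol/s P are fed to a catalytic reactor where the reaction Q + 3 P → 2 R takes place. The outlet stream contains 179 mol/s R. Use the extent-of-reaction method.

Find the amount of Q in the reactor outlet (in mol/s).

306 mol/s

For R: n = n₀ + 2ξ → 179 = 0 + 2ξ, giving ξ = 89.5 mol/s.
Outlet amounts (n = n₀ + ν ξ):
  Q: 395.4 − 1(89.5) = 305.9
  P: 3144 − 3(89.5) = 2876
  R: 0 + 2(89.5) = 179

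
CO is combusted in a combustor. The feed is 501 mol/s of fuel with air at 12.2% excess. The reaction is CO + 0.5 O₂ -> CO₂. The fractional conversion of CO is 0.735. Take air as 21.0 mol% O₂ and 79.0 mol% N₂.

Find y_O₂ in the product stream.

0.0586

Stoichiometric O₂ = 0.5 × 501 = 250.5 mol/s; O₂ fed = 250.5 × 1.122 = 281.1 mol/s.
N₂ fed = 281.1 × 79/21 = 1057 mol/s.
Fuel reacted = 0.735 × 501 → ξ = 368.2 mol/s.
Outlet (n = n₀ + ν ξ):
  CO: 501 − 1(368.2) = 132.8
  O₂: 281.1 − 0.5(368.2) = 96.94
  N₂: 1057 (inert)
  CO₂: 0 + 1(368.2) = 368.2
Total out = 1655 mol/s; y_O₂ = 96.94 / 1655 = 0.05857.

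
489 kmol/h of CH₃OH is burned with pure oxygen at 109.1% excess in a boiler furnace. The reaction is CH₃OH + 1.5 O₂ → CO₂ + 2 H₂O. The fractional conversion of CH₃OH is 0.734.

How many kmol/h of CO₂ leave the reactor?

359 kmol/h

Stoichiometric O₂ = 1.5 × 489 = 733.5 kmol/h; O₂ fed = 733.5 × 2.091 = 1534 kmol/h.
Fuel reacted = 0.734 × 489 → ξ = 358.9 kmol/h.
Outlet (n = n₀ + ν ξ):
  CH₃OH: 489 − 1(358.9) = 130.1
  O₂: 1534 − 1.5(358.9) = 995.4
  CO₂: 0 + 1(358.9) = 358.9
  H₂O: 0 + 2(358.9) = 717.9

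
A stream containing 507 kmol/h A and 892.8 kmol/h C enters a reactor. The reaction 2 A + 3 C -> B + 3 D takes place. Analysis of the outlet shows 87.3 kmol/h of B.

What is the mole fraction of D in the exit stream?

0.2

For B: n = n₀ + 1ξ → 87.3 = 0 + 1ξ, giving ξ = 87.3 kmol/h.
Outlet amounts (n = n₀ + ν ξ):
  A: 507 − 2(87.3) = 332.4
  C: 892.8 − 3(87.3) = 630.9
  B: 0 + 1(87.3) = 87.3
  D: 0 + 3(87.3) = 261.9
Total out = 1312 kmol/h; y_D = 261.9 / 1312 = 0.1995.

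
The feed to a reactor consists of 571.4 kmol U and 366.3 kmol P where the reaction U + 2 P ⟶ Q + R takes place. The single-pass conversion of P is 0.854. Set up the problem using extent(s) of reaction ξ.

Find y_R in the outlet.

P reacted = 0.854 × 366.3 = 312.8 kmol; ν_P = −2, so ξ = 312.8/2 = 156.4 kmol.
Outlet amounts (n = n₀ + ν ξ):
  U: 571.4 − 1(156.4) = 415
  P: 366.3 − 2(156.4) = 53.48
  Q: 0 + 1(156.4) = 156.4
  R: 0 + 1(156.4) = 156.4
Total out = 781.3 kmol; y_R = 156.4 / 781.3 = 0.2002.

0.2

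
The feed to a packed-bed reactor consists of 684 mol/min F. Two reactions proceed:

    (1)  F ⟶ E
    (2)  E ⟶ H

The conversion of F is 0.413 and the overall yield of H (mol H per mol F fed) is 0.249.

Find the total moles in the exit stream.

Conversion of F: F consumed = 1ξ₁ = 0.413 × 684 → ξ₁ = 282.5 mol/min.
Yield of H: 1ξ₂ / 684 = 0.249 → ξ₂ = 170.3 mol/min.
Outlet amounts (n = n₀ + Σ ν·ξ):
  F: 684 − 1(282.5) = 401.5
  E: 0 + 1(282.5) − 1(170.3) = 112.2
  H: 0 + 1(170.3) = 170.3
Total out = 401.5 + 112.2 + 170.3 = 684 mol/min.

684 mol/min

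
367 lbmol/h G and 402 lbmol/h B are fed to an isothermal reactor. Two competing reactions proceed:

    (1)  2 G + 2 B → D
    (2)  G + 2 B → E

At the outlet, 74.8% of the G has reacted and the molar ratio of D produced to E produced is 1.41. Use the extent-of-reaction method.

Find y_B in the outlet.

Conversion of G: G consumed = 0.748 × 367 = 274.5 lbmol/h = 2ξ₁ + 1ξ₂.
Selectivity: 1ξ₁ / (1ξ₂) = 1.41 → ξ₁ = 1.41 ξ₂.
Substitute: (2·1.41 + 1) ξ₂ = 274.5 → ξ₂ = 71.86 lbmol/h, ξ₁ = 101.3 lbmol/h.
Outlet amounts (n = n₀ + Σ ν·ξ):
  G: 367 − 2(101.3) − 1(71.86) = 92.48
  B: 402 − 2(101.3) − 2(71.86) = 55.62
  D: 0 + 1(101.3) = 101.3
  E: 0 + 1(71.86) = 71.86
Total out = 321.3 lbmol/h; y_B = 55.62 / 321.3 = 0.1731.

0.173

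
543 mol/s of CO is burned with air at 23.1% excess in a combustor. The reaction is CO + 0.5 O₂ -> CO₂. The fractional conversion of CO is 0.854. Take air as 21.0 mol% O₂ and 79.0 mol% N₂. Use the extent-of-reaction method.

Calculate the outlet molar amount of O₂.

Stoichiometric O₂ = 0.5 × 543 = 271.5 mol/s; O₂ fed = 271.5 × 1.231 = 334.2 mol/s.
N₂ fed = 334.2 × 79/21 = 1257 mol/s.
Fuel reacted = 0.854 × 543 → ξ = 463.7 mol/s.
Outlet (n = n₀ + ν ξ):
  CO: 543 − 1(463.7) = 79.28
  O₂: 334.2 − 0.5(463.7) = 102.4
  N₂: 1257 (inert)
  CO₂: 0 + 1(463.7) = 463.7

102 mol/s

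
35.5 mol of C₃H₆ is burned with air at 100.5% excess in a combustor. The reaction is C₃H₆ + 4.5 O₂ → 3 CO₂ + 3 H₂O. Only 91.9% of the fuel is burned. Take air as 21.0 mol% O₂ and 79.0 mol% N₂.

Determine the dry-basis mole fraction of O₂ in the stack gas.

0.117

Stoichiometric O₂ = 4.5 × 35.5 = 159.8 mol; O₂ fed = 159.8 × 2.005 = 320.3 mol.
N₂ fed = 320.3 × 79/21 = 1205 mol.
Fuel reacted = 0.919 × 35.5 → ξ = 32.62 mol.
Outlet (n = n₀ + ν ξ):
  C₃H₆: 35.5 − 1(32.62) = 2.875
  O₂: 320.3 − 4.5(32.62) = 173.5
  N₂: 1205 (inert)
  CO₂: 0 + 3(32.62) = 97.87
  H₂O: 0 + 3(32.62) = 97.87
Dry total = 1479 mol; y_O₂ (dry) = 173.5 / 1479 = 0.1173.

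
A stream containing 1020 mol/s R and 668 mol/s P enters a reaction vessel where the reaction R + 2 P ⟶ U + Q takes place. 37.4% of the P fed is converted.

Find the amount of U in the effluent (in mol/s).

P reacted = 0.374 × 668 = 249.8 mol/s; ν_P = −2, so ξ = 249.8/2 = 124.9 mol/s.
Outlet amounts (n = n₀ + ν ξ):
  R: 1020 − 1(124.9) = 895.1
  P: 668 − 2(124.9) = 418.2
  U: 0 + 1(124.9) = 124.9
  Q: 0 + 1(124.9) = 124.9

125 mol/s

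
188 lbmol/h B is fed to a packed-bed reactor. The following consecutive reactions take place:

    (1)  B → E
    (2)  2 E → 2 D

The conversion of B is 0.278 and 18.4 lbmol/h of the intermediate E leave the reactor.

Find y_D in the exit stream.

Conversion of B: B consumed = 1ξ₁ = 0.278 × 188 → ξ₁ = 52.26 lbmol/h.
E balance: n_E = 0 + 1ξ₁ − 2ξ₂ = 18.4 → ξ₂ = (1·52.26 − 18.4)/2 = 16.93 lbmol/h.
Outlet amounts (n = n₀ + Σ ν·ξ):
  B: 188 − 1(52.26) = 135.7
  E: 0 + 1(52.26) − 2(16.93) = 18.4
  D: 0 + 2(16.93) = 33.86
Total out = 188 lbmol/h; y_D = 33.86 / 188 = 0.1801.

0.18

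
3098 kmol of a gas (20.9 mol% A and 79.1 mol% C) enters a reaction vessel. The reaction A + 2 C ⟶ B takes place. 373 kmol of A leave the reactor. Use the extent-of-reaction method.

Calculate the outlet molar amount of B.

274 kmol

For A: n = n₀ − 1ξ → 373 = 647.5 − 1ξ, giving ξ = 274.5 kmol.
Outlet amounts (n = n₀ + ν ξ):
  A: 647.5 − 1(274.5) = 373
  C: 2451 − 2(274.5) = 1902
  B: 0 + 1(274.5) = 274.5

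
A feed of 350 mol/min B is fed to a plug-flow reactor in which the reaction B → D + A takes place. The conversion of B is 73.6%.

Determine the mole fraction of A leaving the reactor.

0.424

B reacted = 0.736 × 350 = 257.6 mol/min; ν_B = −1, so ξ = 257.6/1 = 257.6 mol/min.
Outlet amounts (n = n₀ + ν ξ):
  B: 350 − 1(257.6) = 92.4
  D: 0 + 1(257.6) = 257.6
  A: 0 + 1(257.6) = 257.6
Total out = 607.6 mol/min; y_A = 257.6 / 607.6 = 0.424.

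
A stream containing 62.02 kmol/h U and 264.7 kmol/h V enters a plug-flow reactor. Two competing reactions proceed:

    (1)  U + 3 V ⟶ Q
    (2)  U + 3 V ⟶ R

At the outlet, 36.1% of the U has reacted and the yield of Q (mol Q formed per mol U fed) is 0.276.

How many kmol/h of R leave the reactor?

Yield of Q: 1ξ₁ / 62.02 = 0.276 → ξ₁ = 17.12 kmol/h.
Conversion of U: 1ξ₁ + 1ξ₂ = 0.361 × 62.02 = 22.39 → ξ₂ = 5.272 kmol/h.
Outlet amounts (n = n₀ + Σ ν·ξ):
  U: 62.02 − 1(17.12) − 1(5.272) = 39.63
  V: 264.7 − 3(17.12) − 3(5.272) = 197.5
  Q: 0 + 1(17.12) = 17.12
  R: 0 + 1(5.272) = 5.272

5.27 kmol/h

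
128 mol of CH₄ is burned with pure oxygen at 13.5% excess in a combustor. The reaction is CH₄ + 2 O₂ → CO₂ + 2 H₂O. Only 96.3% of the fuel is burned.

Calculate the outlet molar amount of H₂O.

247 mol

Stoichiometric O₂ = 2 × 128 = 256 mol; O₂ fed = 256 × 1.135 = 290.6 mol.
Fuel reacted = 0.963 × 128 → ξ = 123.3 mol.
Outlet (n = n₀ + ν ξ):
  CH₄: 128 − 1(123.3) = 4.736
  O₂: 290.6 − 2(123.3) = 44.03
  CO₂: 0 + 1(123.3) = 123.3
  H₂O: 0 + 2(123.3) = 246.5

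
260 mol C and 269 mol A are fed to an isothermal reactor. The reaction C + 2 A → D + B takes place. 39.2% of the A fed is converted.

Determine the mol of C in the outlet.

A reacted = 0.392 × 269 = 105.4 mol; ν_A = −2, so ξ = 105.4/2 = 52.72 mol.
Outlet amounts (n = n₀ + ν ξ):
  C: 260 − 1(52.72) = 207.3
  A: 269 − 2(52.72) = 163.6
  D: 0 + 1(52.72) = 52.72
  B: 0 + 1(52.72) = 52.72

207 mol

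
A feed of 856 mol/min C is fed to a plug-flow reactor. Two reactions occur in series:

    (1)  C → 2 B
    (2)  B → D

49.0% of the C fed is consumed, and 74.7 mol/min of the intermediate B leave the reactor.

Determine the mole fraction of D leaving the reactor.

0.599

Conversion of C: C consumed = 1ξ₁ = 0.49 × 856 → ξ₁ = 419.4 mol/min.
B balance: n_B = 0 + 2ξ₁ − 1ξ₂ = 74.7 → ξ₂ = (2·419.4 − 74.7)/1 = 764.2 mol/min.
Outlet amounts (n = n₀ + Σ ν·ξ):
  C: 856 − 1(419.4) = 436.6
  B: 0 + 2(419.4) − 1(764.2) = 74.7
  D: 0 + 1(764.2) = 764.2
Total out = 1275 mol/min; y_D = 764.2 / 1275 = 0.5992.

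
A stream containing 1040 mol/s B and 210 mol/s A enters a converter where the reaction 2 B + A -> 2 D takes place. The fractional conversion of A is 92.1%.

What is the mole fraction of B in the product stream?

0.618

A reacted = 0.921 × 210 = 193.4 mol/s; ν_A = −1, so ξ = 193.4/1 = 193.4 mol/s.
Outlet amounts (n = n₀ + ν ξ):
  B: 1040 − 2(193.4) = 653.2
  A: 210 − 1(193.4) = 16.59
  D: 0 + 2(193.4) = 386.8
Total out = 1057 mol/s; y_B = 653.2 / 1057 = 0.6182.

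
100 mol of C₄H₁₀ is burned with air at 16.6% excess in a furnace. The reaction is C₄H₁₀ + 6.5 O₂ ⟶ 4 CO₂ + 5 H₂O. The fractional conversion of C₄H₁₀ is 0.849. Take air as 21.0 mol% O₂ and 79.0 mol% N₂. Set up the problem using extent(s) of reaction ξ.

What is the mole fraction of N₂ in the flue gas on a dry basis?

Stoichiometric O₂ = 6.5 × 100 = 650 mol; O₂ fed = 650 × 1.166 = 757.9 mol.
N₂ fed = 757.9 × 79/21 = 2851 mol.
Fuel reacted = 0.849 × 100 → ξ = 84.9 mol.
Outlet (n = n₀ + ν ξ):
  C₄H₁₀: 100 − 1(84.9) = 15.1
  O₂: 757.9 − 6.5(84.9) = 206.1
  N₂: 2851 (inert)
  CO₂: 0 + 4(84.9) = 339.6
  H₂O: 0 + 5(84.9) = 424.5
Dry total = 3412 mol; y_N₂ (dry) = 2851 / 3412 = 0.8356.

0.836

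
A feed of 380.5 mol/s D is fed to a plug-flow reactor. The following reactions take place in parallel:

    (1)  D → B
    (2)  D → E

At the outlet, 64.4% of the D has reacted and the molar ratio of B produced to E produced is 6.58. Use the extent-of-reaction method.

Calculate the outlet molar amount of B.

Conversion of D: D consumed = 0.644 × 380.5 = 245 mol/s = 1ξ₁ + 1ξ₂.
Selectivity: 1ξ₁ / (1ξ₂) = 6.58 → ξ₁ = 6.58 ξ₂.
Substitute: (1·6.58 + 1) ξ₂ = 245 → ξ₂ = 32.33 mol/s, ξ₁ = 212.7 mol/s.
Outlet amounts (n = n₀ + Σ ν·ξ):
  D: 380.5 − 1(212.7) − 1(32.33) = 135.5
  B: 0 + 1(212.7) = 212.7
  E: 0 + 1(32.33) = 32.33

213 mol/s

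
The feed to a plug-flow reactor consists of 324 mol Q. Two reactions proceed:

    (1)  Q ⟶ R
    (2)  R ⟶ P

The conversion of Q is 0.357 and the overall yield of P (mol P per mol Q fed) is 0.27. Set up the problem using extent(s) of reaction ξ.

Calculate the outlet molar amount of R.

Conversion of Q: Q consumed = 1ξ₁ = 0.357 × 324 → ξ₁ = 115.7 mol.
Yield of P: 1ξ₂ / 324 = 0.27 → ξ₂ = 87.48 mol.
Outlet amounts (n = n₀ + Σ ν·ξ):
  Q: 324 − 1(115.7) = 208.3
  R: 0 + 1(115.7) − 1(87.48) = 28.19
  P: 0 + 1(87.48) = 87.48

28.2 mol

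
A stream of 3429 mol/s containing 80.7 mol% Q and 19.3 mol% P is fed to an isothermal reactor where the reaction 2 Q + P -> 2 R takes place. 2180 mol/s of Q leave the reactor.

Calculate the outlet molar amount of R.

For Q: n = n₀ − 2ξ → 2180 = 2767 − 2ξ, giving ξ = 293.6 mol/s.
Outlet amounts (n = n₀ + ν ξ):
  Q: 2767 − 2(293.6) = 2180
  P: 661.8 − 1(293.6) = 368.2
  R: 0 + 2(293.6) = 587.2

587 mol/s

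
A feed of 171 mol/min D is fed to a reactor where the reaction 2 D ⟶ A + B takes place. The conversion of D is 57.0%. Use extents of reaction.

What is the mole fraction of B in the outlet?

0.285

D reacted = 0.57 × 171 = 97.47 mol/min; ν_D = −2, so ξ = 97.47/2 = 48.73 mol/min.
Outlet amounts (n = n₀ + ν ξ):
  D: 171 − 2(48.73) = 73.53
  A: 0 + 1(48.73) = 48.73
  B: 0 + 1(48.73) = 48.73
Total out = 171 mol/min; y_B = 48.73 / 171 = 0.285.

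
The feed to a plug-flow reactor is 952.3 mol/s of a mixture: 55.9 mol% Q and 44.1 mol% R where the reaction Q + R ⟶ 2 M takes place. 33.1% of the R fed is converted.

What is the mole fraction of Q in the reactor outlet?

R reacted = 0.331 × 420 = 139 mol/s; ν_R = −1, so ξ = 139/1 = 139 mol/s.
Outlet amounts (n = n₀ + ν ξ):
  Q: 532.3 − 1(139) = 393.3
  R: 420 − 1(139) = 281
  M: 0 + 2(139) = 278
Total out = 952.3 mol/s; y_Q = 393.3 / 952.3 = 0.413.

0.413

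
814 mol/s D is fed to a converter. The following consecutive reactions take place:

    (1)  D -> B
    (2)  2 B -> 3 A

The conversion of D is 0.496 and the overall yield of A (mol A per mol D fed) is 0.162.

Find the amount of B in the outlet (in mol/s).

316 mol/s

Conversion of D: D consumed = 1ξ₁ = 0.496 × 814 → ξ₁ = 403.7 mol/s.
Yield of A: 3ξ₂ / 814 = 0.162 → ξ₂ = 43.96 mol/s.
Outlet amounts (n = n₀ + Σ ν·ξ):
  D: 814 − 1(403.7) = 410.3
  B: 0 + 1(403.7) − 2(43.96) = 315.8
  A: 0 + 3(43.96) = 131.9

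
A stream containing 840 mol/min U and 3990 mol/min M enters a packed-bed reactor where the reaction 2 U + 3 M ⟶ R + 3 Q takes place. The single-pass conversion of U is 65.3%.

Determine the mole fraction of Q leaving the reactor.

U reacted = 0.653 × 840 = 548.5 mol/min; ν_U = −2, so ξ = 548.5/2 = 274.3 mol/min.
Outlet amounts (n = n₀ + ν ξ):
  U: 840 − 2(274.3) = 291.5
  M: 3990 − 3(274.3) = 3167
  R: 0 + 1(274.3) = 274.3
  Q: 0 + 3(274.3) = 822.8
Total out = 4556 mol/min; y_Q = 822.8 / 4556 = 0.1806.

0.181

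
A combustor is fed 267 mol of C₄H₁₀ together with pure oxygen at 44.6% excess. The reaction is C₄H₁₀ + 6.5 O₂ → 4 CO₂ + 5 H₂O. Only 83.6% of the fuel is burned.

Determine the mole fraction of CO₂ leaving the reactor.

0.287

Stoichiometric O₂ = 6.5 × 267 = 1736 mol; O₂ fed = 1736 × 1.446 = 2510 mol.
Fuel reacted = 0.836 × 267 → ξ = 223.2 mol.
Outlet (n = n₀ + ν ξ):
  C₄H₁₀: 267 − 1(223.2) = 43.79
  O₂: 2510 − 6.5(223.2) = 1059
  CO₂: 0 + 4(223.2) = 892.8
  H₂O: 0 + 5(223.2) = 1116
Total out = 3111 mol; y_CO₂ = 892.8 / 3111 = 0.287.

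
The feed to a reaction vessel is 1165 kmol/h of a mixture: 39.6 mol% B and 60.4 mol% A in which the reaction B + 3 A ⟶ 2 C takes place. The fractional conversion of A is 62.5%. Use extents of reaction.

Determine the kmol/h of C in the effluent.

293 kmol/h

A reacted = 0.625 × 703.7 = 439.8 kmol/h; ν_A = −3, so ξ = 439.8/3 = 146.6 kmol/h.
Outlet amounts (n = n₀ + ν ξ):
  B: 461.3 − 1(146.6) = 314.7
  A: 703.7 − 3(146.6) = 263.9
  C: 0 + 2(146.6) = 293.2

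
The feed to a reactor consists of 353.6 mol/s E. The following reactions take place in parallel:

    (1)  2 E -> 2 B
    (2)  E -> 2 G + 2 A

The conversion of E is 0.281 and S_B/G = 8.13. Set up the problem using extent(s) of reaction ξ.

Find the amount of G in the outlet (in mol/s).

11.5 mol/s

Conversion of E: E consumed = 0.281 × 353.6 = 99.36 mol/s = 2ξ₁ + 1ξ₂.
Selectivity: 2ξ₁ / (2ξ₂) = 8.13 → ξ₁ = 8.13 ξ₂.
Substitute: (2·8.13 + 1) ξ₂ = 99.36 → ξ₂ = 5.757 mol/s, ξ₁ = 46.8 mol/s.
Outlet amounts (n = n₀ + Σ ν·ξ):
  E: 353.6 − 2(46.8) − 1(5.757) = 254.2
  B: 0 + 2(46.8) = 93.6
  G: 0 + 2(5.757) = 11.51
  A: 0 + 2(5.757) = 11.51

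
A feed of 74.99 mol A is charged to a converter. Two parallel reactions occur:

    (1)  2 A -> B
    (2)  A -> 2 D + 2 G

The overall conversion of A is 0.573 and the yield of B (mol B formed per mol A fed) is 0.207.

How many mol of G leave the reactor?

23.8 mol

Yield of B: 1ξ₁ / 74.99 = 0.207 → ξ₁ = 15.52 mol.
Conversion of A: 2ξ₁ + 1ξ₂ = 0.573 × 74.99 = 42.97 → ξ₂ = 11.92 mol.
Outlet amounts (n = n₀ + Σ ν·ξ):
  A: 74.99 − 2(15.52) − 1(11.92) = 32.02
  B: 0 + 1(15.52) = 15.52
  D: 0 + 2(11.92) = 23.85
  G: 0 + 2(11.92) = 23.85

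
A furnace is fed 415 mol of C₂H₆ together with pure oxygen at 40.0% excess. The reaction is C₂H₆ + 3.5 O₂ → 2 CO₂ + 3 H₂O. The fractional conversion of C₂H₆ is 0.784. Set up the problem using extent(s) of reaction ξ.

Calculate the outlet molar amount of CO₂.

651 mol

Stoichiometric O₂ = 3.5 × 415 = 1452 mol; O₂ fed = 1452 × 1.400 = 2033 mol.
Fuel reacted = 0.784 × 415 → ξ = 325.4 mol.
Outlet (n = n₀ + ν ξ):
  C₂H₆: 415 − 1(325.4) = 89.64
  O₂: 2033 − 3.5(325.4) = 894.7
  CO₂: 0 + 2(325.4) = 650.7
  H₂O: 0 + 3(325.4) = 976.1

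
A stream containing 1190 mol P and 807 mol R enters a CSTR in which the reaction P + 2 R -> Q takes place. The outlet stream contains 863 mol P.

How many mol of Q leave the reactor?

327 mol

For P: n = n₀ − 1ξ → 863 = 1190 − 1ξ, giving ξ = 327 mol.
Outlet amounts (n = n₀ + ν ξ):
  P: 1190 − 1(327) = 863
  R: 807 − 2(327) = 153
  Q: 0 + 1(327) = 327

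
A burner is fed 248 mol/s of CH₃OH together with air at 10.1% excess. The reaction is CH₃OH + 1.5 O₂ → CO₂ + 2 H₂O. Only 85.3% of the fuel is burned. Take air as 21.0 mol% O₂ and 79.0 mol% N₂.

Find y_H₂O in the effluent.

0.184

Stoichiometric O₂ = 1.5 × 248 = 372 mol/s; O₂ fed = 372 × 1.101 = 409.6 mol/s.
N₂ fed = 409.6 × 79/21 = 1541 mol/s.
Fuel reacted = 0.853 × 248 → ξ = 211.5 mol/s.
Outlet (n = n₀ + ν ξ):
  CH₃OH: 248 − 1(211.5) = 36.46
  O₂: 409.6 − 1.5(211.5) = 92.26
  N₂: 1541 (inert)
  CO₂: 0 + 1(211.5) = 211.5
  H₂O: 0 + 2(211.5) = 423.1
Total out = 2304 mol/s; y_H₂O = 423.1 / 2304 = 0.1836.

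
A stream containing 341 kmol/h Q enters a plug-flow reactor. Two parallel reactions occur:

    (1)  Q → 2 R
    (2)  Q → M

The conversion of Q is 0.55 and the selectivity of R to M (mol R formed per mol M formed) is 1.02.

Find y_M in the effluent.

0.307

Conversion of Q: Q consumed = 0.55 × 341 = 187.6 kmol/h = 1ξ₁ + 1ξ₂.
Selectivity: 2ξ₁ / (1ξ₂) = 1.02 → ξ₁ = 0.51 ξ₂.
Substitute: (1·0.51 + 1) ξ₂ = 187.6 → ξ₂ = 124.2 kmol/h, ξ₁ = 63.34 kmol/h.
Outlet amounts (n = n₀ + Σ ν·ξ):
  Q: 341 − 1(63.34) − 1(124.2) = 153.4
  R: 0 + 2(63.34) = 126.7
  M: 0 + 1(124.2) = 124.2
Total out = 404.3 kmol/h; y_M = 124.2 / 404.3 = 0.3072.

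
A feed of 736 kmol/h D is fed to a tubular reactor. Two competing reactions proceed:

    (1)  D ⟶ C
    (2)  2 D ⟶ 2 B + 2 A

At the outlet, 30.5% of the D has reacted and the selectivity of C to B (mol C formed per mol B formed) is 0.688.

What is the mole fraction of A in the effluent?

Conversion of D: D consumed = 0.305 × 736 = 224.5 kmol/h = 1ξ₁ + 2ξ₂.
Selectivity: 1ξ₁ / (2ξ₂) = 0.688 → ξ₁ = 1.376 ξ₂.
Substitute: (1·1.376 + 2) ξ₂ = 224.5 → ξ₂ = 66.49 kmol/h, ξ₁ = 91.49 kmol/h.
Outlet amounts (n = n₀ + Σ ν·ξ):
  D: 736 − 1(91.49) − 2(66.49) = 511.5
  C: 0 + 1(91.49) = 91.49
  B: 0 + 2(66.49) = 133
  A: 0 + 2(66.49) = 133
Total out = 869 kmol/h; y_A = 133 / 869 = 0.153.

0.153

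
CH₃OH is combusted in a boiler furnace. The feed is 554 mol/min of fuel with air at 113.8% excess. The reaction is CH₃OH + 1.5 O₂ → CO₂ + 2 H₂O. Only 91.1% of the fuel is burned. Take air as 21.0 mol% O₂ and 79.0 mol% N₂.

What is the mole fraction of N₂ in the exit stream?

0.721

Stoichiometric O₂ = 1.5 × 554 = 831 mol/min; O₂ fed = 831 × 2.138 = 1777 mol/min.
N₂ fed = 1777 × 79/21 = 6684 mol/min.
Fuel reacted = 0.911 × 554 → ξ = 504.7 mol/min.
Outlet (n = n₀ + ν ξ):
  CH₃OH: 554 − 1(504.7) = 49.31
  O₂: 1777 − 1.5(504.7) = 1020
  N₂: 6684 (inert)
  CO₂: 0 + 1(504.7) = 504.7
  H₂O: 0 + 2(504.7) = 1009
Total out = 9267 mol/min; y_N₂ = 6684 / 9267 = 0.7213.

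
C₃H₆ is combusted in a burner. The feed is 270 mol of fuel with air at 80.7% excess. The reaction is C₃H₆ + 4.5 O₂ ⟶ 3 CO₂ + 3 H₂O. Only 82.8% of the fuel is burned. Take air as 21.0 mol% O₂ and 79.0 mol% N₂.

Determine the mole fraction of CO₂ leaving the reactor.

0.0619

Stoichiometric O₂ = 4.5 × 270 = 1215 mol; O₂ fed = 1215 × 1.807 = 2196 mol.
N₂ fed = 2196 × 79/21 = 8259 mol.
Fuel reacted = 0.828 × 270 → ξ = 223.6 mol.
Outlet (n = n₀ + ν ξ):
  C₃H₆: 270 − 1(223.6) = 46.44
  O₂: 2196 − 4.5(223.6) = 1189
  N₂: 8259 (inert)
  CO₂: 0 + 3(223.6) = 670.7
  H₂O: 0 + 3(223.6) = 670.7
Total out = 10840 mol; y_CO₂ = 670.7 / 10840 = 0.06189.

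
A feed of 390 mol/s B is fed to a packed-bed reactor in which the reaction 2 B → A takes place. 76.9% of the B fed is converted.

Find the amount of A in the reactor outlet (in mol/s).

150 mol/s

B reacted = 0.769 × 390 = 299.9 mol/s; ν_B = −2, so ξ = 299.9/2 = 150 mol/s.
Outlet amounts (n = n₀ + ν ξ):
  B: 390 − 2(150) = 90.09
  A: 0 + 1(150) = 150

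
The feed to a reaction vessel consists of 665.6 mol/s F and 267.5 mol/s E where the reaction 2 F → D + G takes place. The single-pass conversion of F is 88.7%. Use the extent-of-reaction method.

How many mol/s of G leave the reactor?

295 mol/s

F reacted = 0.887 × 665.6 = 590.4 mol/s; ν_F = −2, so ξ = 590.4/2 = 295.2 mol/s.
Outlet amounts (n = n₀ + ν ξ):
  F: 665.6 − 2(295.2) = 75.21
  D: 0 + 1(295.2) = 295.2
  G: 0 + 1(295.2) = 295.2
  E: 267.5 (inert)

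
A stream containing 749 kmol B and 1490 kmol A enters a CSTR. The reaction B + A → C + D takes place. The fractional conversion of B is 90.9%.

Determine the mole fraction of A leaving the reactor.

B reacted = 0.909 × 749 = 680.8 kmol; ν_B = −1, so ξ = 680.8/1 = 680.8 kmol.
Outlet amounts (n = n₀ + ν ξ):
  B: 749 − 1(680.8) = 68.16
  A: 1490 − 1(680.8) = 809.2
  C: 0 + 1(680.8) = 680.8
  D: 0 + 1(680.8) = 680.8
Total out = 2239 kmol; y_A = 809.2 / 2239 = 0.3614.

0.361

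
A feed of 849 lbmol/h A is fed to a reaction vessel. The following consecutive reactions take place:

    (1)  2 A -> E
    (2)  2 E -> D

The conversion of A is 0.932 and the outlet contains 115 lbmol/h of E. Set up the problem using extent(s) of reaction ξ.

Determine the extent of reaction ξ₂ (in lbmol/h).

Conversion of A: A consumed = 2ξ₁ = 0.932 × 849 → ξ₁ = 395.6 lbmol/h.
E balance: n_E = 0 + 1ξ₁ − 2ξ₂ = 115 → ξ₂ = (1·395.6 − 115)/2 = 140.3 lbmol/h.
Outlet amounts (n = n₀ + Σ ν·ξ):
  A: 849 − 2(395.6) = 57.73
  E: 0 + 1(395.6) − 2(140.3) = 115
  D: 0 + 1(140.3) = 140.3

ξ₂ = 140 lbmol/h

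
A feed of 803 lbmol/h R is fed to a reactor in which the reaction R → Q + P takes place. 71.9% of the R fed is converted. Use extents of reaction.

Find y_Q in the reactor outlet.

R reacted = 0.719 × 803 = 577.4 lbmol/h; ν_R = −1, so ξ = 577.4/1 = 577.4 lbmol/h.
Outlet amounts (n = n₀ + ν ξ):
  R: 803 − 1(577.4) = 225.6
  Q: 0 + 1(577.4) = 577.4
  P: 0 + 1(577.4) = 577.4
Total out = 1380 lbmol/h; y_Q = 577.4 / 1380 = 0.4183.

0.418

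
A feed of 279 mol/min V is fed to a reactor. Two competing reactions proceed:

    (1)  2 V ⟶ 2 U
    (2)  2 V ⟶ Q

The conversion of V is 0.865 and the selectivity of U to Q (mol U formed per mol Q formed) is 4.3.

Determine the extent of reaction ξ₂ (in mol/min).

Conversion of V: V consumed = 0.865 × 279 = 241.3 mol/min = 2ξ₁ + 2ξ₂.
Selectivity: 2ξ₁ / (1ξ₂) = 4.3 → ξ₁ = 2.15 ξ₂.
Substitute: (2·2.15 + 2) ξ₂ = 241.3 → ξ₂ = 38.31 mol/min, ξ₁ = 82.36 mol/min.
Outlet amounts (n = n₀ + Σ ν·ξ):
  V: 279 − 2(82.36) − 2(38.31) = 37.67
  U: 0 + 2(82.36) = 164.7
  Q: 0 + 1(38.31) = 38.31

ξ₂ = 38.3 mol/min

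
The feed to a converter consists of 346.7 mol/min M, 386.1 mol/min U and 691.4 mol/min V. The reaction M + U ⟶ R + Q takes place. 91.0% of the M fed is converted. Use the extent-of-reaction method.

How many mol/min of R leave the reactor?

M reacted = 0.91 × 346.7 = 315.5 mol/min; ν_M = −1, so ξ = 315.5/1 = 315.5 mol/min.
Outlet amounts (n = n₀ + ν ξ):
  M: 346.7 − 1(315.5) = 31.2
  U: 386.1 − 1(315.5) = 70.6
  R: 0 + 1(315.5) = 315.5
  Q: 0 + 1(315.5) = 315.5
  V: 691.4 (inert)

315 mol/min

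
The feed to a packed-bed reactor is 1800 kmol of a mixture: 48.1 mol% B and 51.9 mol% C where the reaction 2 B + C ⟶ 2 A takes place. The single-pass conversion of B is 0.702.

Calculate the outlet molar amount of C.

630 kmol

B reacted = 0.702 × 865.8 = 607.8 kmol; ν_B = −2, so ξ = 607.8/2 = 303.9 kmol.
Outlet amounts (n = n₀ + ν ξ):
  B: 865.8 − 2(303.9) = 258
  C: 934.2 − 1(303.9) = 630.3
  A: 0 + 2(303.9) = 607.8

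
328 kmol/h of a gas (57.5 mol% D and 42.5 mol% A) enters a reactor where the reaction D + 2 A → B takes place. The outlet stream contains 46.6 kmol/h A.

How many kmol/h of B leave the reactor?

46.4 kmol/h

For A: n = n₀ − 2ξ → 46.6 = 139.4 − 2ξ, giving ξ = 46.4 kmol/h.
Outlet amounts (n = n₀ + ν ξ):
  D: 188.6 − 1(46.4) = 142.2
  A: 139.4 − 2(46.4) = 46.6
  B: 0 + 1(46.4) = 46.4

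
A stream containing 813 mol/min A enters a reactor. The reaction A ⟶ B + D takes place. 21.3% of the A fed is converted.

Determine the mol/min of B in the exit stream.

A reacted = 0.213 × 813 = 173.2 mol/min; ν_A = −1, so ξ = 173.2/1 = 173.2 mol/min.
Outlet amounts (n = n₀ + ν ξ):
  A: 813 − 1(173.2) = 639.8
  B: 0 + 1(173.2) = 173.2
  D: 0 + 1(173.2) = 173.2

173 mol/min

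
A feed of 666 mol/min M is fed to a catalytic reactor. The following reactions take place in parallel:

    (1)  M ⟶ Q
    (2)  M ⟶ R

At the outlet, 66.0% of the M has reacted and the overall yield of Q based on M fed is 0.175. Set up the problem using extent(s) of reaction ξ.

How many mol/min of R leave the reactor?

323 mol/min

Yield of Q: 1ξ₁ / 666 = 0.175 → ξ₁ = 116.5 mol/min.
Conversion of M: 1ξ₁ + 1ξ₂ = 0.66 × 666 = 439.6 → ξ₂ = 323 mol/min.
Outlet amounts (n = n₀ + Σ ν·ξ):
  M: 666 − 1(116.5) − 1(323) = 226.4
  Q: 0 + 1(116.5) = 116.5
  R: 0 + 1(323) = 323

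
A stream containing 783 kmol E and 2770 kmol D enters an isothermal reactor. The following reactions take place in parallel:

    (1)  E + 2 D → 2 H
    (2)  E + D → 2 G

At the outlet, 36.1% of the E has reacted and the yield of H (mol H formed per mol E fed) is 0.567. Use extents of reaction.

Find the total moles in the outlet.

Yield of H: 2ξ₁ / 783 = 0.567 → ξ₁ = 222 kmol.
Conversion of E: 1ξ₁ + 1ξ₂ = 0.361 × 783 = 282.7 → ξ₂ = 60.68 kmol.
Outlet amounts (n = n₀ + Σ ν·ξ):
  E: 783 − 1(222) − 1(60.68) = 500.3
  D: 2770 − 2(222) − 1(60.68) = 2265
  H: 0 + 2(222) = 444
  G: 0 + 2(60.68) = 121.4
Total out = 500.3 + 2265 + 444 + 121.4 = 3331 kmol.

3330 kmol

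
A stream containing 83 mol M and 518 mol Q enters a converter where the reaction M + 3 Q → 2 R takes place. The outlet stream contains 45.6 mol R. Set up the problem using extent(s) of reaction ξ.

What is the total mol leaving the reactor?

555 mol

For R: n = n₀ + 2ξ → 45.6 = 0 + 2ξ, giving ξ = 22.8 mol.
Outlet amounts (n = n₀ + ν ξ):
  M: 83 − 1(22.8) = 60.2
  Q: 518 − 3(22.8) = 449.6
  R: 0 + 2(22.8) = 45.6
Total out = 60.2 + 449.6 + 45.6 = 555.4 mol.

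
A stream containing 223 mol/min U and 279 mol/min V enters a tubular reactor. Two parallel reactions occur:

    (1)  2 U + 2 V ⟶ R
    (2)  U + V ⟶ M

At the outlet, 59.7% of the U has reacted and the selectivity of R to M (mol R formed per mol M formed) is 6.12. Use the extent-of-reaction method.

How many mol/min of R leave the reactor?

61.5 mol/min

Conversion of U: U consumed = 0.597 × 223 = 133.1 mol/min = 2ξ₁ + 1ξ₂.
Selectivity: 1ξ₁ / (1ξ₂) = 6.12 → ξ₁ = 6.12 ξ₂.
Substitute: (2·6.12 + 1) ξ₂ = 133.1 → ξ₂ = 10.06 mol/min, ξ₁ = 61.54 mol/min.
Outlet amounts (n = n₀ + Σ ν·ξ):
  U: 223 − 2(61.54) − 1(10.06) = 89.87
  V: 279 − 2(61.54) − 1(10.06) = 145.9
  R: 0 + 1(61.54) = 61.54
  M: 0 + 1(10.06) = 10.06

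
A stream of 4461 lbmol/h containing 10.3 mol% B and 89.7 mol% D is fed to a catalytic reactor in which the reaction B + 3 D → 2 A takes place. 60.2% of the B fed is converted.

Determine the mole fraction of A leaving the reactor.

0.142

B reacted = 0.602 × 459.5 = 276.6 lbmol/h; ν_B = −1, so ξ = 276.6/1 = 276.6 lbmol/h.
Outlet amounts (n = n₀ + ν ξ):
  B: 459.5 − 1(276.6) = 182.9
  D: 4002 − 3(276.6) = 3172
  A: 0 + 2(276.6) = 553.2
Total out = 3908 lbmol/h; y_A = 553.2 / 3908 = 0.1416.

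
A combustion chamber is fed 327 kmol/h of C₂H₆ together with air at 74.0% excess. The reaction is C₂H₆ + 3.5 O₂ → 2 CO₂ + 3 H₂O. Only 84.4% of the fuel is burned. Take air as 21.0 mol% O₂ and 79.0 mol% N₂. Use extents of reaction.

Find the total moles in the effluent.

9950 kmol/h

Stoichiometric O₂ = 3.5 × 327 = 1144 kmol/h; O₂ fed = 1144 × 1.740 = 1991 kmol/h.
N₂ fed = 1991 × 79/21 = 7492 kmol/h.
Fuel reacted = 0.844 × 327 → ξ = 276 kmol/h.
Outlet (n = n₀ + ν ξ):
  C₂H₆: 327 − 1(276) = 51.01
  O₂: 1991 − 3.5(276) = 1025
  N₂: 7492 (inert)
  CO₂: 0 + 2(276) = 552
  H₂O: 0 + 3(276) = 828
Total out = 51.01 + 1025 + 7492 + 552 + 828 = 9948 kmol/h.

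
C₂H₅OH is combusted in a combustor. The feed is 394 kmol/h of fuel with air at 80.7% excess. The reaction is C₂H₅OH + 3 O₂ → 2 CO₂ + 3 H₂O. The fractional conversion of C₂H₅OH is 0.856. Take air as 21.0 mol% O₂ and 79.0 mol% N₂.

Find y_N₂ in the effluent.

0.737

Stoichiometric O₂ = 3 × 394 = 1182 kmol/h; O₂ fed = 1182 × 1.807 = 2136 kmol/h.
N₂ fed = 2136 × 79/21 = 8035 kmol/h.
Fuel reacted = 0.856 × 394 → ξ = 337.3 kmol/h.
Outlet (n = n₀ + ν ξ):
  C₂H₅OH: 394 − 1(337.3) = 56.74
  O₂: 2136 − 3(337.3) = 1124
  N₂: 8035 (inert)
  CO₂: 0 + 2(337.3) = 674.5
  H₂O: 0 + 3(337.3) = 1012
Total out = 10900 kmol/h; y_N₂ = 8035 / 10900 = 0.737.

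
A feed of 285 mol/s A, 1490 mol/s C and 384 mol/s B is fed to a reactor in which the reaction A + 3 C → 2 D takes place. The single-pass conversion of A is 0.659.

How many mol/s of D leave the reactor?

376 mol/s

A reacted = 0.659 × 285 = 187.8 mol/s; ν_A = −1, so ξ = 187.8/1 = 187.8 mol/s.
Outlet amounts (n = n₀ + ν ξ):
  A: 285 − 1(187.8) = 97.19
  C: 1490 − 3(187.8) = 926.6
  D: 0 + 2(187.8) = 375.6
  B: 384 (inert)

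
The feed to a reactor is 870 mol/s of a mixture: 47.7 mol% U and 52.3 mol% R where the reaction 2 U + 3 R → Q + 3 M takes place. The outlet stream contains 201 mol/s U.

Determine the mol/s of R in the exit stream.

134 mol/s

For U: n = n₀ − 2ξ → 201 = 415 − 2ξ, giving ξ = 107 mol/s.
Outlet amounts (n = n₀ + ν ξ):
  U: 415 − 2(107) = 201
  R: 455 − 3(107) = 134
  Q: 0 + 1(107) = 107
  M: 0 + 3(107) = 321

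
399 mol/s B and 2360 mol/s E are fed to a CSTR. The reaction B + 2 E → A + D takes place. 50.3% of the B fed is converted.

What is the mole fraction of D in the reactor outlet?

0.0784

B reacted = 0.503 × 399 = 200.7 mol/s; ν_B = −1, so ξ = 200.7/1 = 200.7 mol/s.
Outlet amounts (n = n₀ + ν ξ):
  B: 399 − 1(200.7) = 198.3
  E: 2360 − 2(200.7) = 1959
  A: 0 + 1(200.7) = 200.7
  D: 0 + 1(200.7) = 200.7
Total out = 2558 mol/s; y_D = 200.7 / 2558 = 0.07845.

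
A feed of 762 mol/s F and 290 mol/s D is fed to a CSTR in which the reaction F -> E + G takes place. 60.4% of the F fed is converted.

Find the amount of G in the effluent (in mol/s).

460 mol/s

F reacted = 0.604 × 762 = 460.2 mol/s; ν_F = −1, so ξ = 460.2/1 = 460.2 mol/s.
Outlet amounts (n = n₀ + ν ξ):
  F: 762 − 1(460.2) = 301.8
  E: 0 + 1(460.2) = 460.2
  G: 0 + 1(460.2) = 460.2
  D: 290 (inert)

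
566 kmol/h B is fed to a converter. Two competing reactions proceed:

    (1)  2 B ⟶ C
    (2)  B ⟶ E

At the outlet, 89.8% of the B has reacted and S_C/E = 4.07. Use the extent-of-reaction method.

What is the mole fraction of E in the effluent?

0.164

Conversion of B: B consumed = 0.898 × 566 = 508.3 kmol/h = 2ξ₁ + 1ξ₂.
Selectivity: 1ξ₁ / (1ξ₂) = 4.07 → ξ₁ = 4.07 ξ₂.
Substitute: (2·4.07 + 1) ξ₂ = 508.3 → ξ₂ = 55.61 kmol/h, ξ₁ = 226.3 kmol/h.
Outlet amounts (n = n₀ + Σ ν·ξ):
  B: 566 − 2(226.3) − 1(55.61) = 57.73
  C: 0 + 1(226.3) = 226.3
  E: 0 + 1(55.61) = 55.61
Total out = 339.7 kmol/h; y_E = 55.61 / 339.7 = 0.1637.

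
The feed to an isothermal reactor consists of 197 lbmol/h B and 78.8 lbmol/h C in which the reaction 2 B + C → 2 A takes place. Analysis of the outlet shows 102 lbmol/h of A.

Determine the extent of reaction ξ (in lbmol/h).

For A: n = n₀ + 2ξ → 102 = 0 + 2ξ, giving ξ = 51 lbmol/h.
Outlet amounts (n = n₀ + ν ξ):
  B: 197 − 2(51) = 95
  C: 78.8 − 1(51) = 27.8
  A: 0 + 2(51) = 102

ξ = 51 lbmol/h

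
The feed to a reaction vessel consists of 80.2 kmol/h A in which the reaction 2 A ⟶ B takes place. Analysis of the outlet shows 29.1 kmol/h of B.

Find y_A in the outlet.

For B: n = n₀ + 1ξ → 29.1 = 0 + 1ξ, giving ξ = 29.1 kmol/h.
Outlet amounts (n = n₀ + ν ξ):
  A: 80.2 − 2(29.1) = 22
  B: 0 + 1(29.1) = 29.1
Total out = 51.1 kmol/h; y_A = 22 / 51.1 = 0.4305.

0.431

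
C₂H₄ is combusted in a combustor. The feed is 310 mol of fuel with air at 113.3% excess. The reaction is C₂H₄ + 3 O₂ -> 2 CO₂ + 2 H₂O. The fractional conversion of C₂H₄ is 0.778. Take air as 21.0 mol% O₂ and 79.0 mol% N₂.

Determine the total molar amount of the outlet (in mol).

Stoichiometric O₂ = 3 × 310 = 930 mol; O₂ fed = 930 × 2.133 = 1984 mol.
N₂ fed = 1984 × 79/21 = 7462 mol.
Fuel reacted = 0.778 × 310 → ξ = 241.2 mol.
Outlet (n = n₀ + ν ξ):
  C₂H₄: 310 − 1(241.2) = 68.82
  O₂: 1984 − 3(241.2) = 1260
  N₂: 7462 (inert)
  CO₂: 0 + 2(241.2) = 482.4
  H₂O: 0 + 2(241.2) = 482.4
Total out = 68.82 + 1260 + 7462 + 482.4 + 482.4 = 9756 mol.

9760 mol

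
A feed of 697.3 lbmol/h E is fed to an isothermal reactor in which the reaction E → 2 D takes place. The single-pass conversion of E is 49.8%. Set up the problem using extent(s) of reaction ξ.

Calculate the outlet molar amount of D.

E reacted = 0.498 × 697.3 = 347.3 lbmol/h; ν_E = −1, so ξ = 347.3/1 = 347.3 lbmol/h.
Outlet amounts (n = n₀ + ν ξ):
  E: 697.3 − 1(347.3) = 350
  D: 0 + 2(347.3) = 694.5

695 lbmol/h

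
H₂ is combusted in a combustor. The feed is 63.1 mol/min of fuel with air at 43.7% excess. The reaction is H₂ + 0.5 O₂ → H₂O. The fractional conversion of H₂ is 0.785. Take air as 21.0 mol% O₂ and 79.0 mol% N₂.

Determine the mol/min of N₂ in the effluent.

Stoichiometric O₂ = 0.5 × 63.1 = 31.55 mol/min; O₂ fed = 31.55 × 1.437 = 45.34 mol/min.
N₂ fed = 45.34 × 79/21 = 170.6 mol/min.
Fuel reacted = 0.785 × 63.1 → ξ = 49.53 mol/min.
Outlet (n = n₀ + ν ξ):
  H₂: 63.1 − 1(49.53) = 13.57
  O₂: 45.34 − 0.5(49.53) = 20.57
  N₂: 170.6 (inert)
  H₂O: 0 + 1(49.53) = 49.53

171 mol/min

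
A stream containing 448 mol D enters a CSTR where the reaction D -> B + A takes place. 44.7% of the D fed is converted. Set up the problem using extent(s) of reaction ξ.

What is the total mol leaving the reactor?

D reacted = 0.447 × 448 = 200.3 mol; ν_D = −1, so ξ = 200.3/1 = 200.3 mol.
Outlet amounts (n = n₀ + ν ξ):
  D: 448 − 1(200.3) = 247.7
  B: 0 + 1(200.3) = 200.3
  A: 0 + 1(200.3) = 200.3
Total out = 247.7 + 200.3 + 200.3 = 648.3 mol.

648 mol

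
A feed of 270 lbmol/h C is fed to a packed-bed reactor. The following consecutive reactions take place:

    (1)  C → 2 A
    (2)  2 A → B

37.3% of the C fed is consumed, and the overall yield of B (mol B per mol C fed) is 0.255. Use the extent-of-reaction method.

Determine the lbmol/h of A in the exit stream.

Conversion of C: C consumed = 1ξ₁ = 0.373 × 270 → ξ₁ = 100.7 lbmol/h.
Yield of B: 1ξ₂ / 270 = 0.255 → ξ₂ = 68.85 lbmol/h.
Outlet amounts (n = n₀ + Σ ν·ξ):
  C: 270 − 1(100.7) = 169.3
  A: 0 + 2(100.7) − 2(68.85) = 63.72
  B: 0 + 1(68.85) = 68.85

63.7 lbmol/h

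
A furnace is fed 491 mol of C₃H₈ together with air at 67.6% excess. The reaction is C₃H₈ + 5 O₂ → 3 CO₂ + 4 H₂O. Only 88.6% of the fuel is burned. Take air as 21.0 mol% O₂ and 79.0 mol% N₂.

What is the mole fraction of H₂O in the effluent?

Stoichiometric O₂ = 5 × 491 = 2455 mol; O₂ fed = 2455 × 1.676 = 4115 mol.
N₂ fed = 4115 × 79/21 = 15480 mol.
Fuel reacted = 0.886 × 491 → ξ = 435 mol.
Outlet (n = n₀ + ν ξ):
  C₃H₈: 491 − 1(435) = 55.97
  O₂: 4115 − 5(435) = 1939
  N₂: 15480 (inert)
  CO₂: 0 + 3(435) = 1305
  H₂O: 0 + 4(435) = 1740
Total out = 20520 mol; y_H₂O = 1740 / 20520 = 0.0848.

0.0848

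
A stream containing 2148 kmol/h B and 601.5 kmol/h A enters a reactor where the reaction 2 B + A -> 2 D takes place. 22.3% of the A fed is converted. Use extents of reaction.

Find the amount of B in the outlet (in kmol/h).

1880 kmol/h

A reacted = 0.223 × 601.5 = 134.1 kmol/h; ν_A = −1, so ξ = 134.1/1 = 134.1 kmol/h.
Outlet amounts (n = n₀ + ν ξ):
  B: 2148 − 2(134.1) = 1880
  A: 601.5 − 1(134.1) = 467.4
  D: 0 + 2(134.1) = 268.3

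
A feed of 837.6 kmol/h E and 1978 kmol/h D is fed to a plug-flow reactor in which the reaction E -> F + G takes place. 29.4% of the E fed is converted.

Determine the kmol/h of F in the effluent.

E reacted = 0.294 × 837.6 = 246.3 kmol/h; ν_E = −1, so ξ = 246.3/1 = 246.3 kmol/h.
Outlet amounts (n = n₀ + ν ξ):
  E: 837.6 − 1(246.3) = 591.3
  F: 0 + 1(246.3) = 246.3
  G: 0 + 1(246.3) = 246.3
  D: 1978 (inert)

246 kmol/h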